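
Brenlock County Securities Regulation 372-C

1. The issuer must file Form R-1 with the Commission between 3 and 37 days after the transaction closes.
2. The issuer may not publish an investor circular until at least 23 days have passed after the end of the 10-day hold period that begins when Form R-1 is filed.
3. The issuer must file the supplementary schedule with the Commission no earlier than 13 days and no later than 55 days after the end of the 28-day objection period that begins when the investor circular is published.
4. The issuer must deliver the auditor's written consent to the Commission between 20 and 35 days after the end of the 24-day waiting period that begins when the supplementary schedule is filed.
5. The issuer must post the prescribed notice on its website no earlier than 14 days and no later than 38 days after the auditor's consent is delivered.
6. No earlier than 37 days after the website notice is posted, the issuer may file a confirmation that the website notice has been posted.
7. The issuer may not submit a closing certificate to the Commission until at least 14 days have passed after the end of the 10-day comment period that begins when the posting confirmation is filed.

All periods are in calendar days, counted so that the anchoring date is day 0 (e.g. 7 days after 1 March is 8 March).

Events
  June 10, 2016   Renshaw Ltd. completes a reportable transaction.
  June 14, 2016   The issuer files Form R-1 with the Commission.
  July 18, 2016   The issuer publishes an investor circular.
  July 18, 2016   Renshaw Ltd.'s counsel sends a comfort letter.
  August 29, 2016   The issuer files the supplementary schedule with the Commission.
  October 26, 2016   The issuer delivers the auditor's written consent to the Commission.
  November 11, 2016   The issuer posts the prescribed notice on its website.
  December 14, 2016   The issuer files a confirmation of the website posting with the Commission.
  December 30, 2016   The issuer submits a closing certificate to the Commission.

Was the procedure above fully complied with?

No

Step 1 — 3 and 37 days from June 10, 2016 (when the transaction closes) are June 13, 2016 and July 17, 2016 respectively; June 14, 2016 falls inside that range.
Step 2 — must wait 23 days from June 24, 2016 (end of the 10-day hold period, which began when Form R-1 is filed on June 14, 2016), so not before July 17, 2016; July 18, 2016 is on or after that date.
Step 3 — 13 and 55 days from August 15, 2016 (end of the 28-day objection period, which began when the investor circular is published on July 18, 2016) are August 28, 2016 and October 9, 2016 respectively; done August 29, 2016, which is between those dates.
Step 4 — 20 and 35 days from September 22, 2016 (end of the 24-day waiting period, which began when the supplementary schedule is filed on August 29, 2016) are October 12, 2016 and October 27, 2016 respectively; done October 26, 2016, which is between those dates.
Step 5 — 14 and 38 days from October 26, 2016 (when the auditor's consent is delivered) are November 9, 2016 and December 3, 2016 respectively; done November 11, 2016 — within the window.
Step 6 — must wait 37 days from November 11, 2016 (when the website notice is posted), so not before December 18, 2016; acted on December 14, 2016, 4 days prematurely.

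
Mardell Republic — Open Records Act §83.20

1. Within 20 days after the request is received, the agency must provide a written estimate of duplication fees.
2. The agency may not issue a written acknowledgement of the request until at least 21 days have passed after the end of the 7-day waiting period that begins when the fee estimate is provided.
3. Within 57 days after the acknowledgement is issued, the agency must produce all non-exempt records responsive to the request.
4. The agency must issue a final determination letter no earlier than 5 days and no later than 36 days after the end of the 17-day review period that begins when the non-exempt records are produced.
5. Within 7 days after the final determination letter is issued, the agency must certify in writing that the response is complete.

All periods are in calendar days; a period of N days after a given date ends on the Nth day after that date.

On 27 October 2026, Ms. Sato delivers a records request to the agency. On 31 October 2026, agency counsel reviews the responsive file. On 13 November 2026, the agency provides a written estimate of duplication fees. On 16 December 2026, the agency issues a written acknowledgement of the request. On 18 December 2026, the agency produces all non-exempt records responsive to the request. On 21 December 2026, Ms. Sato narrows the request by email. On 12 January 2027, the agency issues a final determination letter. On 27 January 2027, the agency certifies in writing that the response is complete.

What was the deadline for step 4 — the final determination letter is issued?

9 February 2027

The non-exempt records are produced on 18 December 2026; the 17-day review period therefore ends 4 January 2027, and step 4 runs from that date. The window is 5–36 days after 4 January 2027; it closes on 9 February 2027.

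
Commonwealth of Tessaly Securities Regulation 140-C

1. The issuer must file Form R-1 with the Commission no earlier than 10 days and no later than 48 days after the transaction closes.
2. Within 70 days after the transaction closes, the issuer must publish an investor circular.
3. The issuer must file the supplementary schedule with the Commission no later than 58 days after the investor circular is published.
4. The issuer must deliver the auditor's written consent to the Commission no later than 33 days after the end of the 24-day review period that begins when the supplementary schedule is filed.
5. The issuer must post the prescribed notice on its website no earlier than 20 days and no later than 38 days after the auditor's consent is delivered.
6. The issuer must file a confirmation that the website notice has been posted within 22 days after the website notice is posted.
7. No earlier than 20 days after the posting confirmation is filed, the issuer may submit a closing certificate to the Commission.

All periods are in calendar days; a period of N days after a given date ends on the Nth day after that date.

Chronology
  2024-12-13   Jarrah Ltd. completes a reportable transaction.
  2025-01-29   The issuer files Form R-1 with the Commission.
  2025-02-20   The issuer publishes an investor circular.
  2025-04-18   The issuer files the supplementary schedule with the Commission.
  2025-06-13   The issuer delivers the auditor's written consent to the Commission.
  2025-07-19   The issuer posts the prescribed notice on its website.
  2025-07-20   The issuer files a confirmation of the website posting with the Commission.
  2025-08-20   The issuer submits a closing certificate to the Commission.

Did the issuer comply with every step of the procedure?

Step 1 — 10 and 48 days from 2024-12-13 (when the transaction closes) are 2024-12-23 and 2025-01-30 respectively; done 2025-01-29, which is between those dates.
Step 2 — counting 70 days from 2024-12-13 (when the transaction closes) gives a deadline of 2025-02-21; 2025-02-20 is within that limit.
Step 3 — counting 58 days from 2025-02-20 (when the investor circular is published) gives a deadline of 2025-04-19; done 2025-04-18 — timely.
Step 4 — counting 33 days from 2025-05-12 (end of the 24-day review period, which began when the supplementary schedule is filed on 2025-04-18) gives a deadline of 2025-06-14; 2025-06-13 is within that limit.
Step 5 — 20 and 38 days from 2025-06-13 (when the auditor's consent is delivered) are 2025-07-03 and 2025-07-21 respectively; 2025-07-19 falls inside that range.
Step 6 — counting 22 days from 2025-07-19 (when the website notice is posted) gives a deadline of 2025-08-10; completed 2025-07-20, before the deadline.
Step 7 — must wait 20 days from 2025-07-20 (when the posting confirmation is filed), so not before 2025-08-09; done 2025-08-20, after the minimum wait.

Yes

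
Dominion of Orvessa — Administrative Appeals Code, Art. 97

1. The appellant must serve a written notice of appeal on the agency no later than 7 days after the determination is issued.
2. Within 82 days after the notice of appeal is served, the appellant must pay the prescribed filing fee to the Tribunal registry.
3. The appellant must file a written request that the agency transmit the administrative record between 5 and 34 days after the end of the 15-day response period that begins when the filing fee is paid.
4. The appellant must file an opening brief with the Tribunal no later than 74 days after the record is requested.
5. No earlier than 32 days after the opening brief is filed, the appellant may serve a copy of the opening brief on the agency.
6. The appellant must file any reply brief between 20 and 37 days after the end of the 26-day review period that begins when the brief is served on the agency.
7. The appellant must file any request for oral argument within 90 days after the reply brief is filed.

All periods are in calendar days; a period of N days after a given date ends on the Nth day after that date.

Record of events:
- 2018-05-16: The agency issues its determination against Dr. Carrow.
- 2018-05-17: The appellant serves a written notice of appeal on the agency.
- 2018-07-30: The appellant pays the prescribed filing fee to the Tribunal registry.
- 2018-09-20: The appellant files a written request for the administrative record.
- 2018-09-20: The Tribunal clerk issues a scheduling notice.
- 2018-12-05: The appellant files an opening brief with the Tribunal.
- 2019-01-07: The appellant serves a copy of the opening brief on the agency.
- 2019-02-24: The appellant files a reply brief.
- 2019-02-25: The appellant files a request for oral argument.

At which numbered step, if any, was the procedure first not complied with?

Step 1: 7 days after 2018-05-16 (when the determination is issued) is 2018-05-23; 2018-05-17 is within that limit.
Step 2: 82 days after 2018-05-17 (when the notice of appeal is served) is 2018-08-07; done 2018-07-30 — timely.
Step 3: the window is 5–34 days after 2018-08-14 (end of the 15-day response period, which began when the filing fee is paid on 2018-07-30), so 2018-08-19 through 2018-09-17; done 2018-09-20 — 3 days after the window closed.

Step 3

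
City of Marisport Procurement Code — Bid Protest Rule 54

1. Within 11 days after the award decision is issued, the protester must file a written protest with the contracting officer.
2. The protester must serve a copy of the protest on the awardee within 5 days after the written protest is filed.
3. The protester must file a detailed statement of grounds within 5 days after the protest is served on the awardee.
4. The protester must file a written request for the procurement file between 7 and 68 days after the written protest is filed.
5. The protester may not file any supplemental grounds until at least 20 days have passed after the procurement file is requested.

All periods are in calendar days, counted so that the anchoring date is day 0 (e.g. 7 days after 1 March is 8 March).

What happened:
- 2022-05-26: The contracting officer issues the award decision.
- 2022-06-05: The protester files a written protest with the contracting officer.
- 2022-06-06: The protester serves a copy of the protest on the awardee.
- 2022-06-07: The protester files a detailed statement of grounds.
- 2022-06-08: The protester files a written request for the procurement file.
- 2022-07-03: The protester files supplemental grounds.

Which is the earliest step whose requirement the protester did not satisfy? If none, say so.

Step 4

Step 1: 11 days after 2022-05-26 (when the award decision is issued) is 2022-06-06; done 2022-06-05 — timely.
Step 2: 5 days after 2022-06-05 (when the written protest is filed) is 2022-06-10; done 2022-06-06 — timely.
Step 3: 5 days after 2022-06-06 (when the protest is served on the awardee) is 2022-06-11; 2022-06-07 is within that limit.
Step 4: the window is 7–68 days after 2022-06-05 (when the written protest is filed), so 2022-06-12 through 2022-08-12; 2022-06-08 is 4 days too early.
Later steps need not be reached.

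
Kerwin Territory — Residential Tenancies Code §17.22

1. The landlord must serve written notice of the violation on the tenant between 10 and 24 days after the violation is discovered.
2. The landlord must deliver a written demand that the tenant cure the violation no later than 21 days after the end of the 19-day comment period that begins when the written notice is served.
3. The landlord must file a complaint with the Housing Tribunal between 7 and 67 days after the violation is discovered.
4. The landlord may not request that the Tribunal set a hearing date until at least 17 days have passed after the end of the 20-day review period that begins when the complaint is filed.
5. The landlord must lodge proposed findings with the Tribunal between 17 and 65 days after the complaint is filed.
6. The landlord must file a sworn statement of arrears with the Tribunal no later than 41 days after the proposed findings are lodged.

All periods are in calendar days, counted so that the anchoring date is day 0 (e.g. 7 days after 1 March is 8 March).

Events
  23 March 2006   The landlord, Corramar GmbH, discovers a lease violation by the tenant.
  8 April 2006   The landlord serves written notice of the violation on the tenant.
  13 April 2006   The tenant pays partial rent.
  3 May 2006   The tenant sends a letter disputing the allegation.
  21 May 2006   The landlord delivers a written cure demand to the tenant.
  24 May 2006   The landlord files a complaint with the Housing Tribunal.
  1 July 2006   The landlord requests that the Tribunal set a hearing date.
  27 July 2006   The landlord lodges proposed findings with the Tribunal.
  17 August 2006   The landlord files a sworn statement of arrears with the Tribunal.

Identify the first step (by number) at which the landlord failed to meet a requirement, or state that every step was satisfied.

(1) the permitted window runs from 23 March 2006 + 10 = 2 April 2006 to 23 March 2006 + 24 = 16 April 2006; done 8 April 2006 — within the window.
(2) due by 27 April 2006 + 21 days = 18 May 2006; 21 May 2006 misses that deadline by 3 days.
The analysis stops there.

Step 2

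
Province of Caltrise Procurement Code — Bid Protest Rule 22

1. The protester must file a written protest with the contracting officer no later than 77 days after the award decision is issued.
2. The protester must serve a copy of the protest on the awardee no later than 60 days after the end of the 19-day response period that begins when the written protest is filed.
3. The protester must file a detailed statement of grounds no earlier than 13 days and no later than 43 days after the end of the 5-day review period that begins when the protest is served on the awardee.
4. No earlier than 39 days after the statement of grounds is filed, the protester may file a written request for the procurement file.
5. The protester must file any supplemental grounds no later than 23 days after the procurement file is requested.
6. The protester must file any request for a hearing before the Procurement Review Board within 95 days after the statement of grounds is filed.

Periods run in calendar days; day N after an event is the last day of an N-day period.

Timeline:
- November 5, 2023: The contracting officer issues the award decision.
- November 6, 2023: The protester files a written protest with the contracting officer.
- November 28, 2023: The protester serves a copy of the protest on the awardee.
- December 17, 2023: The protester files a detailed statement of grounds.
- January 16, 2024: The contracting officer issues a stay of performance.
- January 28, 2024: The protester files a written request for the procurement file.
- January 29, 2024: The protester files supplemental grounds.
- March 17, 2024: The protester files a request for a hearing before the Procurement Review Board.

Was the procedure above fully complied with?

(1) due by November 5, 2023 + 77 days = January 21, 2024; completed November 6, 2023, before the deadline.
(2) due by November 25, 2023 + 60 days = January 24, 2024; November 28, 2023 is within that limit.
(3) the permitted window runs from December 3, 2023 + 13 = December 16, 2023 to December 3, 2023 + 43 = January 15, 2024; December 17, 2023 falls inside that range.
(4) permitted from December 17, 2023 + 39 days = January 25, 2024 onward; done January 28, 2024 — permitted.
(5) due by January 28, 2024 + 23 days = February 20, 2024; completed January 29, 2024, before the deadline.
(6) due by December 17, 2023 + 95 days = March 21, 2024; March 17, 2024 is within that limit.

Yes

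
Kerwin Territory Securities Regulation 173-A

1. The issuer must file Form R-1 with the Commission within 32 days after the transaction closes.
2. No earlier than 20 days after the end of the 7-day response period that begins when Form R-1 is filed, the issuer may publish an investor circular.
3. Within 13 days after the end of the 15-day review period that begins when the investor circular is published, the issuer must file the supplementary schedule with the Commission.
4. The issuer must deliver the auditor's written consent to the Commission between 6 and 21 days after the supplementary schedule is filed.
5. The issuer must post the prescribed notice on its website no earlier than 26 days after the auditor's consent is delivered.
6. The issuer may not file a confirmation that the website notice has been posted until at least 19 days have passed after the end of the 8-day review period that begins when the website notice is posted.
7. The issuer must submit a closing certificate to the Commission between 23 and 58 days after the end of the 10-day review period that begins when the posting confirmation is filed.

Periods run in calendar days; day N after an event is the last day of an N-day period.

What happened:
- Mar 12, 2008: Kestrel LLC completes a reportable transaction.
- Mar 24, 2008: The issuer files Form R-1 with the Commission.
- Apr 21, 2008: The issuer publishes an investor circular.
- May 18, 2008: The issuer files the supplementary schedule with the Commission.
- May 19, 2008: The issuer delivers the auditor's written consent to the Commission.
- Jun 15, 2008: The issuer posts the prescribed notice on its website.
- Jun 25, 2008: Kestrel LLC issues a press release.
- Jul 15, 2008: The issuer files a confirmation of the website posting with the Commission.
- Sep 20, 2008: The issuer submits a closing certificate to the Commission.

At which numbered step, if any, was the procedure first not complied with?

Step 4

Step 1 — counting 32 days from Mar 12, 2008 (when the transaction closes) gives a deadline of Apr 13, 2008; Mar 24, 2008 is within that limit.
Step 2 — must wait 20 days from Mar 31, 2008 (end of the 7-day response period, which began when Form R-1 is filed on Mar 24, 2008), so not before Apr 20, 2008; done Apr 21, 2008, after the minimum wait.
Step 3 — counting 13 days from May 6, 2008 (end of the 15-day review period, which began when the investor circular is published on Apr 21, 2008) gives a deadline of May 19, 2008; May 18, 2008 is within that limit.
Step 4 — 6 and 21 days from May 18, 2008 (when the supplementary schedule is filed) are May 24, 2008 and Jun 8, 2008 respectively; May 19, 2008 is 5 days too early.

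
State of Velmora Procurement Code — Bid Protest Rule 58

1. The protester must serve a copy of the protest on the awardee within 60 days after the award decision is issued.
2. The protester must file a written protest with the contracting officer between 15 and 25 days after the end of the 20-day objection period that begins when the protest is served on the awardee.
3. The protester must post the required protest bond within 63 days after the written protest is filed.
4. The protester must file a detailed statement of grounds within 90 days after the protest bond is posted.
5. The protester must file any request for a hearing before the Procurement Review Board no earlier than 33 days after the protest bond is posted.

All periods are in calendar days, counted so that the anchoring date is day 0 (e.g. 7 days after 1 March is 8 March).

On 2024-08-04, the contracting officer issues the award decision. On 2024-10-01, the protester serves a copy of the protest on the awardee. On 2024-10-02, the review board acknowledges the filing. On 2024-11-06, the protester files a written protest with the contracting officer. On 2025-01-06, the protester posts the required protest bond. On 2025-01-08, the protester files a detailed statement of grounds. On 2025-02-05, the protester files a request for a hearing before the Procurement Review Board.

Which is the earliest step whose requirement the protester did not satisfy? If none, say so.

Step 5

Step 1 — counting 60 days from 2024-08-04 (when the award decision is issued) gives a deadline of 2024-10-03; 2024-10-01 is within that limit.
Step 2 — 15 and 25 days from 2024-10-21 (end of the 20-day objection period, which began when the protest is served on the awardee on 2024-10-01) are 2024-11-05 and 2024-11-15 respectively; 2024-11-06 falls inside that range.
Step 3 — counting 63 days from 2024-11-06 (when the written protest is filed) gives a deadline of 2025-01-08; 2025-01-06 is within that limit.
Step 4 — counting 90 days from 2025-01-06 (when the protest bond is posted) gives a deadline of 2025-04-06; 2025-01-08 is within that limit.
Step 5 — must wait 33 days from 2025-01-06 (when the protest bond is posted), so not before 2025-02-08; done 2025-02-05 — 3 days too early.
Later steps need not be reached.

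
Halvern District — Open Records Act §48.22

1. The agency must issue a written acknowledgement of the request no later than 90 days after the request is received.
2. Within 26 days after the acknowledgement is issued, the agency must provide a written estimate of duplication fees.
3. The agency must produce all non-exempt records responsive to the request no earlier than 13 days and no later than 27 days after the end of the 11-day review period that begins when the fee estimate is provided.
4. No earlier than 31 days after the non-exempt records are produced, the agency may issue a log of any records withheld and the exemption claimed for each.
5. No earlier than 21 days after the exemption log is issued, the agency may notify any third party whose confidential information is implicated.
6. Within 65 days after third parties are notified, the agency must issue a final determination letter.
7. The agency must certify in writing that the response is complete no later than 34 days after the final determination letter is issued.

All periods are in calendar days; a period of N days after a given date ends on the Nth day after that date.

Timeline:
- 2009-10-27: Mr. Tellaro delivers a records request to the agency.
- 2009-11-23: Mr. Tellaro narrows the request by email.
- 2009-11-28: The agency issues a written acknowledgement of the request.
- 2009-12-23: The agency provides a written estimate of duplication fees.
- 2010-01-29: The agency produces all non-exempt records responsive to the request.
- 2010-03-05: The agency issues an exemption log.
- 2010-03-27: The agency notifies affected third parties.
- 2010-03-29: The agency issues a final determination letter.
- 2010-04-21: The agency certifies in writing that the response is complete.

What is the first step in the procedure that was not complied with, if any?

(1) due by 2009-10-27 + 90 days = 2010-01-25; done 2009-11-28 — timely.
(2) due by 2009-11-28 + 26 days = 2009-12-24; completed 2009-12-23, before the deadline.
(3) the permitted window runs from 2010-01-03 + 13 = 2010-01-16 to 2010-01-03 + 27 = 2010-01-30; done 2010-01-29 — within the window.
(4) permitted from 2010-01-29 + 31 days = 2010-03-01 onward; done 2010-03-05 — permitted.
(5) permitted from 2010-03-05 + 21 days = 2010-03-26 onward; done 2010-03-27 — permitted.
(6) due by 2010-03-27 + 65 days = 2010-05-31; done 2010-03-29 — timely.
(7) due by 2010-03-29 + 34 days = 2010-05-02; done 2010-04-21 — timely.

None — every step was satisfied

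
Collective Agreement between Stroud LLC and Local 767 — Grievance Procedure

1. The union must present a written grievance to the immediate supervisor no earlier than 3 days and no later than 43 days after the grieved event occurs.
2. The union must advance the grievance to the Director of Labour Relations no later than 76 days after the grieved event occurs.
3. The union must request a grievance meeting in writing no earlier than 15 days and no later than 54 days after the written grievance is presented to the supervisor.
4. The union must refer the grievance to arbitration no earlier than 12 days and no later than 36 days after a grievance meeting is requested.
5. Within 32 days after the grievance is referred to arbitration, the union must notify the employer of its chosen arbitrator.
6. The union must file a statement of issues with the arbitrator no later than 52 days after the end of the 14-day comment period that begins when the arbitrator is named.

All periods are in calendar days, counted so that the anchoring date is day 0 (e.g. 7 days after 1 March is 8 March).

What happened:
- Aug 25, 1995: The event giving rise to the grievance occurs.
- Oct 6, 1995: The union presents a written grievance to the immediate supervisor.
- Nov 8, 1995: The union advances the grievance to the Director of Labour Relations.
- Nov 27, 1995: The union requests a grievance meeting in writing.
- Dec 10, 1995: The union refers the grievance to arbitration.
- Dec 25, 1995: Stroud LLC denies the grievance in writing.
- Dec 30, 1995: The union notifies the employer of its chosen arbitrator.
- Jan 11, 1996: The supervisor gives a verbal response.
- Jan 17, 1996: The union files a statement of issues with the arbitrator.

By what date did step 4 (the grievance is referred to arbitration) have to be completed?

Jan 2, 1996

Step 4 runs from Nov 27, 1995, when a grievance meeting is requested. The window is 12–36 days after Nov 27, 1995; it closes on Jan 2, 1996.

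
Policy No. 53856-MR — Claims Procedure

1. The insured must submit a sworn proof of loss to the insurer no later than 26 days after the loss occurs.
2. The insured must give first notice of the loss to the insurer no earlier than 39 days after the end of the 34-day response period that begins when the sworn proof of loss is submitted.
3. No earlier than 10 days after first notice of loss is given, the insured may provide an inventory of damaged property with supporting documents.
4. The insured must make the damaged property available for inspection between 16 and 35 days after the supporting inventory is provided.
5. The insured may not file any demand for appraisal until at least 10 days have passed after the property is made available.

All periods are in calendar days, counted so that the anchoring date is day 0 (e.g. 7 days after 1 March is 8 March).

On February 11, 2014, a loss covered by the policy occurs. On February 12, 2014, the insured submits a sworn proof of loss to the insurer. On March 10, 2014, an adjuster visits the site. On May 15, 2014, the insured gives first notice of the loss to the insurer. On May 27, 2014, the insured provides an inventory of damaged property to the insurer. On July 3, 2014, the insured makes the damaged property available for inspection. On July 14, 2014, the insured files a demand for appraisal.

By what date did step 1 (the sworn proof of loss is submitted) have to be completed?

March 9, 2014

Step 1 runs from February 11, 2014, when the loss occurs. 26 days after February 11, 2014 is March 9, 2014.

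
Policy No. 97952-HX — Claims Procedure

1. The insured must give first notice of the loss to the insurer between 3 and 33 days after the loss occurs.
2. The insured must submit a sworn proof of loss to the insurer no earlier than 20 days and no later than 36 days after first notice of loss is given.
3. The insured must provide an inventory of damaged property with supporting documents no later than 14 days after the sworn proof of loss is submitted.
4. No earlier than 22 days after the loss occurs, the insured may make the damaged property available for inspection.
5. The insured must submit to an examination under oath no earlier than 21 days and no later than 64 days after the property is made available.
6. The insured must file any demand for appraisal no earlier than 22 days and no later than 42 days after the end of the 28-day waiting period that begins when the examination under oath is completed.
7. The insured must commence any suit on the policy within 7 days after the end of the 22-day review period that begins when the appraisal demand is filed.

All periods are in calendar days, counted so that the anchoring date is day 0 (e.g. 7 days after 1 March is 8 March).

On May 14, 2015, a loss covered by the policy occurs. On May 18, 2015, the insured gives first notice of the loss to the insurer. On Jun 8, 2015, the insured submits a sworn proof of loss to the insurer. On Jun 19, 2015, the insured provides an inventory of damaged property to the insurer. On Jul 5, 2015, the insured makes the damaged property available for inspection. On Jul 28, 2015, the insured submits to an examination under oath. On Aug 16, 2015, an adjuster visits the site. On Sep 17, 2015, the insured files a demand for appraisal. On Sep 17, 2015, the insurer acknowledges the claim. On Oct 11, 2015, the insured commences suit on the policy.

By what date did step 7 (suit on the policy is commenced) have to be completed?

Oct 16, 2015

The appraisal demand is filed on Sep 17, 2015; the 22-day review period therefore ends Oct 9, 2015, and step 7 runs from that date. 7 days after Oct 9, 2015 is Oct 16, 2015.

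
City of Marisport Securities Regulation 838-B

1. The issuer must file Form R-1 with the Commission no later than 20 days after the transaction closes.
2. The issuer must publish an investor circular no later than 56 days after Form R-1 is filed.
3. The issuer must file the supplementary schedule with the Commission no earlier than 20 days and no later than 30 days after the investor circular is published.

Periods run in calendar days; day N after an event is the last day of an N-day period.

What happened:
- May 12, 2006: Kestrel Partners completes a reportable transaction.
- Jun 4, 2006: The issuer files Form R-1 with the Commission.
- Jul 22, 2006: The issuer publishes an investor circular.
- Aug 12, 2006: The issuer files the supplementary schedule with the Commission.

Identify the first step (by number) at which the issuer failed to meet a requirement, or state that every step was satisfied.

Step 1 — counting 20 days from May 12, 2006 (when the transaction closes) gives a deadline of Jun 1, 2006; not done until Jun 4, 2006, 3 days after the deadline.

Step 1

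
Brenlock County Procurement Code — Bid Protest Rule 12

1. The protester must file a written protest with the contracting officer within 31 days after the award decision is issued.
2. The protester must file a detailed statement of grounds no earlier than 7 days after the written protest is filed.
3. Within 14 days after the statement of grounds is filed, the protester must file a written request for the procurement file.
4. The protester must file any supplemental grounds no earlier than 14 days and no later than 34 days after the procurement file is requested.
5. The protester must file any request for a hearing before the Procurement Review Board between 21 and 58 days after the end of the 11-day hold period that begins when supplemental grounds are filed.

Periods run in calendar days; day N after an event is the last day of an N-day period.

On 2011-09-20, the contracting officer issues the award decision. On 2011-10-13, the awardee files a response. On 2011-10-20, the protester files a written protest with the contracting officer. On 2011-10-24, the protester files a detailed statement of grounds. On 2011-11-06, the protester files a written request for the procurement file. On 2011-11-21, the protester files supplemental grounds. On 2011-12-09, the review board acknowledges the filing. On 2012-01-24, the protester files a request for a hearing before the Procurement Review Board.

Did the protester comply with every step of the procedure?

Step 1 — counting 31 days from 2011-09-20 (when the award decision is issued) gives a deadline of 2011-10-21; completed 2011-10-20, before the deadline.
Step 2 — must wait 7 days from 2011-10-20 (when the written protest is filed), so not before 2011-10-27; 2011-10-24 is 3 days before the earliest permitted date.
Later steps need not be reached.

No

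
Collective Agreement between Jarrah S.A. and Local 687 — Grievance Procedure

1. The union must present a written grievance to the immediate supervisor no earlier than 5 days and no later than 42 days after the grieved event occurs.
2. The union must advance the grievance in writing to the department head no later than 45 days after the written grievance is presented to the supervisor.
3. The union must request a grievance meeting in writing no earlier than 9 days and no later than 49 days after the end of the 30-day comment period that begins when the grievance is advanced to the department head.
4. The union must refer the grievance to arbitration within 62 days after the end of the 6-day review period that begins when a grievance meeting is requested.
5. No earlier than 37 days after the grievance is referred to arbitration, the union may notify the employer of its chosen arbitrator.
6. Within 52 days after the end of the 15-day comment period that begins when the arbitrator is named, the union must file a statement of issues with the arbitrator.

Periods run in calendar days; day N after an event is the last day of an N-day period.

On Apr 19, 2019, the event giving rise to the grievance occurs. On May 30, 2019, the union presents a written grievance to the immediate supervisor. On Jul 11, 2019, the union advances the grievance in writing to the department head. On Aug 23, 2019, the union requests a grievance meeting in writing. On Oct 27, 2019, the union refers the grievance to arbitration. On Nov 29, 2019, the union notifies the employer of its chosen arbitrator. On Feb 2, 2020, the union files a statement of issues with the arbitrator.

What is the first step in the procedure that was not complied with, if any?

Step 5

(1) the permitted window runs from Apr 19, 2019 + 5 = Apr 24, 2019 to Apr 19, 2019 + 42 = May 31, 2019; done May 30, 2019 — within the window.
(2) due by May 30, 2019 + 45 days = Jul 14, 2019; Jul 11, 2019 is within that limit.
(3) the permitted window runs from Aug 10, 2019 + 9 = Aug 19, 2019 to Aug 10, 2019 + 49 = Sep 28, 2019; Aug 23, 2019 falls inside that range.
(4) due by Aug 29, 2019 + 62 days = Oct 30, 2019; Oct 27, 2019 is within that limit.
(5) permitted from Oct 27, 2019 + 37 days = Dec 3, 2019 onward; acted on Nov 29, 2019, 4 days prematurely.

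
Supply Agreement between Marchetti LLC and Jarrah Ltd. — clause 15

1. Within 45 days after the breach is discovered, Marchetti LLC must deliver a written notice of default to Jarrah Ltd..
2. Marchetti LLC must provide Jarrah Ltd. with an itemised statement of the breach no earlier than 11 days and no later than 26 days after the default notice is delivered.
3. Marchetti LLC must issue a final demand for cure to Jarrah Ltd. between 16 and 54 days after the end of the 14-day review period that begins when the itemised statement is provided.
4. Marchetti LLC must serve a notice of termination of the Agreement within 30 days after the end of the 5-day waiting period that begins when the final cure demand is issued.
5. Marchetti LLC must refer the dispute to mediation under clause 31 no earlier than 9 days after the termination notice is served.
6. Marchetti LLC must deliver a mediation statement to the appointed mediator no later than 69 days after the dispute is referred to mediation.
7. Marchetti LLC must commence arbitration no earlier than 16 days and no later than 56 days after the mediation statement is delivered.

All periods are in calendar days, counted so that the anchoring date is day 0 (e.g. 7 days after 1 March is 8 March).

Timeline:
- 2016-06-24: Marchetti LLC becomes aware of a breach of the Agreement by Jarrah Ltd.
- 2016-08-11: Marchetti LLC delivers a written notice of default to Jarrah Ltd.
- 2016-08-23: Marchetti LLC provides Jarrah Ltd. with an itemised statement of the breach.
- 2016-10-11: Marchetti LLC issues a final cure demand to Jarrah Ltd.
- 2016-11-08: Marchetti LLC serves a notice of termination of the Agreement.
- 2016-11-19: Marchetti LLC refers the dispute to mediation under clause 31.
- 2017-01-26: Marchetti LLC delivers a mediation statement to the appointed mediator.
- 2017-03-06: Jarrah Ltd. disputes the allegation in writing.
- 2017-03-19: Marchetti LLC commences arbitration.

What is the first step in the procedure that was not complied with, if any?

Step 1

(1) due by 2016-06-24 + 45 days = 2016-08-08; done 2016-08-11 — 3 days late.
The analysis stops there.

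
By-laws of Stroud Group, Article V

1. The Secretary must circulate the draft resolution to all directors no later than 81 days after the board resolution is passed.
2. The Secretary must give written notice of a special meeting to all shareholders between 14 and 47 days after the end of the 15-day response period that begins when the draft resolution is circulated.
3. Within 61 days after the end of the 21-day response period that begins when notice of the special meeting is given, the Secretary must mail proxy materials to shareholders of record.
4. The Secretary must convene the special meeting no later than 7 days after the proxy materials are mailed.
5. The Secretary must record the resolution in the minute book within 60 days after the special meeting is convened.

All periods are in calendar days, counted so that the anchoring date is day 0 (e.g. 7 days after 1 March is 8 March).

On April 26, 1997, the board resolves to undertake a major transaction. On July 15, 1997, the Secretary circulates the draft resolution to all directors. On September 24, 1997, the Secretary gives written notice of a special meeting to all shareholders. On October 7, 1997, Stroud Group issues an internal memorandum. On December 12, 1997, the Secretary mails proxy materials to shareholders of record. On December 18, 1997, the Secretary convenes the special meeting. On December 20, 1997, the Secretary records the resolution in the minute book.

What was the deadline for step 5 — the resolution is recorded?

Step 5 runs from December 18, 1997, when the special meeting is convened. 60 days after December 18, 1997 is February 16, 1998.

February 16, 1998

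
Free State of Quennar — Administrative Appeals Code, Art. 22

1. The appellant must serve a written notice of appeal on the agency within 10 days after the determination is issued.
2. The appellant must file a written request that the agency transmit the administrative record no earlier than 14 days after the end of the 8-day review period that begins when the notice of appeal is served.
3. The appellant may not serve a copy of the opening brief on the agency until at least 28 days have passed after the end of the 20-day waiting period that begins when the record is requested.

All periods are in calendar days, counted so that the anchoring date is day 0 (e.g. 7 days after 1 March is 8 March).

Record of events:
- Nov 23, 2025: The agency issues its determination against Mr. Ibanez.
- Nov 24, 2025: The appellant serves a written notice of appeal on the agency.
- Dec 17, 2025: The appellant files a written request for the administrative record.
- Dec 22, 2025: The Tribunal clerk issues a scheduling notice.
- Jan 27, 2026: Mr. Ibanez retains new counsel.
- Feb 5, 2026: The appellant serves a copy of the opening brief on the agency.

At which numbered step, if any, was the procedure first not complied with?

(1) due by Nov 23, 2025 + 10 days = Dec 3, 2025; completed Nov 24, 2025, before the deadline.
(2) permitted from Dec 2, 2025 + 14 days = Dec 16, 2025 onward; done Dec 17, 2025 — permitted.
(3) permitted from Jan 6, 2026 + 28 days = Feb 3, 2026 onward; done Feb 5, 2026 — permitted.

None — every step was satisfied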